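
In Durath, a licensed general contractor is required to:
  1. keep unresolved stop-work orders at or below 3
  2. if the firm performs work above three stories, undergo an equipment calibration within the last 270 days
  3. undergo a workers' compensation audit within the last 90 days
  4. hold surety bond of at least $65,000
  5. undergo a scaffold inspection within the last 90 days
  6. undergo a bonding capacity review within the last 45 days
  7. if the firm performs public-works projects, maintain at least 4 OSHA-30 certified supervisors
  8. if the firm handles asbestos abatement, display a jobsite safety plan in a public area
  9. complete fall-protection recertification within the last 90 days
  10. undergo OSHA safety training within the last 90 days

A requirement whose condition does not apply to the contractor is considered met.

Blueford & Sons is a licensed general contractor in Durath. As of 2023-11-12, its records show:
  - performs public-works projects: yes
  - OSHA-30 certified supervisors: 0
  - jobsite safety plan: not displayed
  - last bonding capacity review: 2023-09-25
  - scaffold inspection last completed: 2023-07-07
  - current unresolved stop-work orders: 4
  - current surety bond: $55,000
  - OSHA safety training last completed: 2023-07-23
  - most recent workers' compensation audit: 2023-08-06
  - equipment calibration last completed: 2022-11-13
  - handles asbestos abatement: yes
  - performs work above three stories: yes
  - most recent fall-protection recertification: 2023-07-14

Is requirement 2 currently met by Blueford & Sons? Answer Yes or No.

2. condition 'performs work above three stories' holds; equipment calibration 364 days ago vs limit 270 → not met

No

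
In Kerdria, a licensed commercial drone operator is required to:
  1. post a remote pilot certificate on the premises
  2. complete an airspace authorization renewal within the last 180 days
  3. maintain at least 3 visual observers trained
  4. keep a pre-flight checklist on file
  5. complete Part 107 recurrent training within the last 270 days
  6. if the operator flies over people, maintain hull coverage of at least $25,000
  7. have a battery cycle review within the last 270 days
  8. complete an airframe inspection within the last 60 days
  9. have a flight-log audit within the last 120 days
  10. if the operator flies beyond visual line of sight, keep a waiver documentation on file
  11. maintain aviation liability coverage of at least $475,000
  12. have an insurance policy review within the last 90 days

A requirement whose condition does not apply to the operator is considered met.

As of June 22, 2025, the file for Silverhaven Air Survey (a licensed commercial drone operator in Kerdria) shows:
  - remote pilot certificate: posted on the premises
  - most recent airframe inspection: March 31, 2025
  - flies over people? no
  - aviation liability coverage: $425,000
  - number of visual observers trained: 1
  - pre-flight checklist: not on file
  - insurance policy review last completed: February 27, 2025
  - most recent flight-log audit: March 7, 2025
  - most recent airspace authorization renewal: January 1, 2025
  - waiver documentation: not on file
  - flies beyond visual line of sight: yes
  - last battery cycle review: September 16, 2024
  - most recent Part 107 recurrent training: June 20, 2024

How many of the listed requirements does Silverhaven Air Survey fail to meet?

8

1. remote pilot certificate present → met
2. airspace authorization renewal 172 days ago vs limit 180 → met
3. visual observers trained 1 < 3 → not met
4. pre-flight checklist absent → not met
5. Part 107 recurrent training 367 days ago vs limit 270 → not met
6. condition 'flies over people' does not hold → requirement n/a → met
7. battery cycle review 279 days ago vs limit 270 → not met
8. airframe inspection 83 days ago vs limit 60 → not met
9. flight-log audit 107 days ago vs limit 120 → met
10. condition 'flies beyond visual line of sight' holds; waiver documentation absent → not met
11. aviation liability coverage $425,000 < $475,000 → not met
12. insurance policy review 115 days ago vs limit 90 → not met
Not met: 8 of 12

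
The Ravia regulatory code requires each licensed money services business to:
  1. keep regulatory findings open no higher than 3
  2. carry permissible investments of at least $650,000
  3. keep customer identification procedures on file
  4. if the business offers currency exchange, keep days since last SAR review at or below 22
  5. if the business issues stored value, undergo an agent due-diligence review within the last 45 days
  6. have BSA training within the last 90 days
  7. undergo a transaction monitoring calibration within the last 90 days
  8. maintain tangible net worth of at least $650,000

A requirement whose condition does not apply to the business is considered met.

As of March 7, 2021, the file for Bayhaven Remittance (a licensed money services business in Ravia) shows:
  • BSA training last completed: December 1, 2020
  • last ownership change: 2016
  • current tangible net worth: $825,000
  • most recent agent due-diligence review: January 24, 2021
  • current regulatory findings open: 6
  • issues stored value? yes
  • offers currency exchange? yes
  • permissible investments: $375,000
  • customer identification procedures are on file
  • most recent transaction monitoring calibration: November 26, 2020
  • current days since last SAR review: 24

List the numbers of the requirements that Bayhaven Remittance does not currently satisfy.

1, 2, 4, 6, 7

1. regulatory findings open 6 > 3 → not met
2. permissible investments $375,000 < $650,000 → not met
3. customer identification procedures present → met
4. condition 'offers currency exchange' holds; days since last SAR review 24 > 22 → not met
5. condition 'issues stored value' holds; agent due-diligence review 42 days ago vs limit 45 → met
6. BSA training 96 days ago vs limit 90 → not met
7. transaction monitoring calibration 101 days ago vs limit 90 → not met
8. tangible net worth $825,000 ≥ $650,000 → met
Not met: 1, 2, 4, 6, 7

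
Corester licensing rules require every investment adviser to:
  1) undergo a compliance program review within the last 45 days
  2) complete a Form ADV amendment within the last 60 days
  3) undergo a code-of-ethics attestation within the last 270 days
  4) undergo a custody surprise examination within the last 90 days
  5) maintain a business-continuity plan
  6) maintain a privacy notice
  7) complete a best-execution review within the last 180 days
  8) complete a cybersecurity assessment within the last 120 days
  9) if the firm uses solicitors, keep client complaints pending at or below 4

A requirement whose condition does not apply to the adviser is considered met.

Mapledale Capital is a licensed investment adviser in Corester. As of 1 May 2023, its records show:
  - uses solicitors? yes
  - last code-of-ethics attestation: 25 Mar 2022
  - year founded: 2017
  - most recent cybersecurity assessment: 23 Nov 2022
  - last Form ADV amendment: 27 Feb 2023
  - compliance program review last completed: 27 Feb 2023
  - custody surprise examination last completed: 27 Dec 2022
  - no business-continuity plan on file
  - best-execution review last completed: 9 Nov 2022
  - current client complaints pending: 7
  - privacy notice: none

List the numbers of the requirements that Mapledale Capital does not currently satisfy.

1, 2, 3, 4, 5, 6, 8, 9

1. compliance program review 63 days ago vs limit 45 → not met
2. Form ADV amendment 63 days ago vs limit 60 → not met
3. code-of-ethics attestation 402 days ago vs limit 270 → not met
4. custody surprise examination 125 days ago vs limit 90 → not met
5. business-continuity plan absent → not met
6. privacy notice absent → not met
7. best-execution review 173 days ago vs limit 180 → met
8. cybersecurity assessment 159 days ago vs limit 120 → not met
9. condition 'uses solicitors' holds; client complaints pending 7 > 4 → not met
Not met: 1, 2, 3, 4, 5, 6, 8, 9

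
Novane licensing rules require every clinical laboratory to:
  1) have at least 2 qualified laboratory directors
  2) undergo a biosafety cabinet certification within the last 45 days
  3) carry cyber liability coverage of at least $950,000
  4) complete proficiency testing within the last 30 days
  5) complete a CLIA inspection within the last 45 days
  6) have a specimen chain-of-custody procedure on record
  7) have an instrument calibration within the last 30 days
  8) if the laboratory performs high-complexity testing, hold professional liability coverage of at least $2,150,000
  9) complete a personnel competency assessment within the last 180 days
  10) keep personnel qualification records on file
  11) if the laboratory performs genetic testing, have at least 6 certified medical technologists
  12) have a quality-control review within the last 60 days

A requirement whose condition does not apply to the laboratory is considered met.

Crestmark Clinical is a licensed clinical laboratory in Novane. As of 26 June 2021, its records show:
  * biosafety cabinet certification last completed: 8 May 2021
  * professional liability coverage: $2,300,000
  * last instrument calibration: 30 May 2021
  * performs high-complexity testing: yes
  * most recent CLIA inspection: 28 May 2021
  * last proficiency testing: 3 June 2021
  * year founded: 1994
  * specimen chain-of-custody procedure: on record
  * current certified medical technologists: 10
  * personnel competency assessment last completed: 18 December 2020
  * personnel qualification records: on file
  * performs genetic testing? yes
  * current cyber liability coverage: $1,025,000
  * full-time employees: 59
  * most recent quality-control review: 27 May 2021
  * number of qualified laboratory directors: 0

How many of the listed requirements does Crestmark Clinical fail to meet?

1. qualified laboratory directors 0 < 2 → not met
2. biosafety cabinet certification 49 days ago vs limit 45 → not met
3. cyber liability coverage $1,025,000 ≥ $950,000 → met
4. proficiency testing 23 days ago vs limit 30 → met
5. CLIA inspection 29 days ago vs limit 45 → met
6. specimen chain-of-custody procedure present → met
7. instrument calibration 27 days ago vs limit 30 → met
8. condition 'performs high-complexity testing' holds; professional liability coverage $2,300,000 ≥ $2,150,000 → met
9. personnel competency assessment 190 days ago vs limit 180 → not met
10. personnel qualification records present → met
11. condition 'performs genetic testing' holds; certified medical technologists 10 ≥ 6 → met
12. quality-control review 30 days ago vs limit 60 → met
Not met: 3 of 12

3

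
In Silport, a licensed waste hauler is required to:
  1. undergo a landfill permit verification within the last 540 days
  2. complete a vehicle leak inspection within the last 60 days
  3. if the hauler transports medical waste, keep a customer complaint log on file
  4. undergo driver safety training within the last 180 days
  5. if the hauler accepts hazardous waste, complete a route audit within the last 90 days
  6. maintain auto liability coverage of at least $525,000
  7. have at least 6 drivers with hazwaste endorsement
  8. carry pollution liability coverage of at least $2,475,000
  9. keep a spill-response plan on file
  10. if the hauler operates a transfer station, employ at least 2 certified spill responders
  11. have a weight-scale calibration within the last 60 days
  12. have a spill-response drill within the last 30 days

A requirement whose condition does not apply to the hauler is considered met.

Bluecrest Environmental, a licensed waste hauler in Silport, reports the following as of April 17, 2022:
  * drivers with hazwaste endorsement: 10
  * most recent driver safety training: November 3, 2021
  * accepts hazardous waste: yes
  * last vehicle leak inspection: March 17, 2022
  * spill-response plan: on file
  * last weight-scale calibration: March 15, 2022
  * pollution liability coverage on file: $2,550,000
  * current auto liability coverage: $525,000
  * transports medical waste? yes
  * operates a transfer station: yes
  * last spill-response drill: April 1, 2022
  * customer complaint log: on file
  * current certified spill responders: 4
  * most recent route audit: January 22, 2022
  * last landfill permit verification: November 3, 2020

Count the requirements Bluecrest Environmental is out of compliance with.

0

1. landfill permit verification 530 days ago vs limit 540 → met
2. vehicle leak inspection 31 days ago vs limit 60 → met
3. condition 'transports medical waste' holds; customer complaint log present → met
4. driver safety training 165 days ago vs limit 180 → met
5. condition 'accepts hazardous waste' holds; route audit 85 days ago vs limit 90 → met
6. auto liability coverage $525,000 ≥ $525,000 → met
7. drivers with hazwaste endorsement 10 ≥ 6 → met
8. pollution liability coverage $2,550,000 ≥ $2,475,000 → met
9. spill-response plan present → met
10. condition 'operates a transfer station' holds; certified spill responders 4 ≥ 2 → met
11. weight-scale calibration 33 days ago vs limit 60 → met
12. spill-response drill 16 days ago vs limit 30 → met
Not met: 0 of 12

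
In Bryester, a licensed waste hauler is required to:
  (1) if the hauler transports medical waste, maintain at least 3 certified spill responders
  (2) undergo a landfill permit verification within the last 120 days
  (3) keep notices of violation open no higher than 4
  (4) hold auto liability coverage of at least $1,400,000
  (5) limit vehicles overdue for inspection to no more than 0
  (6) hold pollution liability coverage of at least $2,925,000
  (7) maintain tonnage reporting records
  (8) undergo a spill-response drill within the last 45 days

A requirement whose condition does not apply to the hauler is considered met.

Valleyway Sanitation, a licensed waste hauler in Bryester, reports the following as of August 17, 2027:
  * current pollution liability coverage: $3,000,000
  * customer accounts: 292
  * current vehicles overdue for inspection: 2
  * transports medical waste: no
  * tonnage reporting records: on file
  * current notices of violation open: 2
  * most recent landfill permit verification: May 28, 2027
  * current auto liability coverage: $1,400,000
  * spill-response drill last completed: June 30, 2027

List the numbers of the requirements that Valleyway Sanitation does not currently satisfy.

1. condition 'transports medical waste' does not hold → requirement n/a → met
2. landfill permit verification 81 days ago vs limit 120 → met
3. notices of violation open 2 ≤ 4 → met
4. auto liability coverage $1,400,000 ≥ $1,400,000 → met
5. vehicles overdue for inspection 2 > 0 → not met
6. pollution liability coverage $3,000,000 ≥ $2,925,000 → met
7. tonnage reporting records present → met
8. spill-response drill 48 days ago vs limit 45 → not met
Not met: 5, 8

5, 8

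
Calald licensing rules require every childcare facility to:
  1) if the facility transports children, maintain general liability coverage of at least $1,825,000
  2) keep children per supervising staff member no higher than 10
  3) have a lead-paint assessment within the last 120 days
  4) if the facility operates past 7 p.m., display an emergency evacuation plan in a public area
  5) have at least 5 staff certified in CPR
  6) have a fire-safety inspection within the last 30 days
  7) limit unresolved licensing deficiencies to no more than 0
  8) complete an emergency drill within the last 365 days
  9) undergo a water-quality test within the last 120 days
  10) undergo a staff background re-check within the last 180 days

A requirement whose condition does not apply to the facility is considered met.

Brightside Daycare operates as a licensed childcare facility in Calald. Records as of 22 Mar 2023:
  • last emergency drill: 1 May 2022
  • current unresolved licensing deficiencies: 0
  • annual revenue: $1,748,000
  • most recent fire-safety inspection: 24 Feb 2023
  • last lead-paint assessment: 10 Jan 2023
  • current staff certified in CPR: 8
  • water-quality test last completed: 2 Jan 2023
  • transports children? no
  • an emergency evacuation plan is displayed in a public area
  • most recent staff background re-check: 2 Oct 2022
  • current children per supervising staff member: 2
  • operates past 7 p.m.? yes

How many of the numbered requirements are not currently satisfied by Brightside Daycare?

1. condition 'transports children' does not hold → requirement n/a → met
2. children per supervising staff member 2 ≤ 10 → met
3. lead-paint assessment 71 days ago vs limit 120 → met
4. condition 'operates past 7 p.m.' holds; emergency evacuation plan present → met
5. staff certified in CPR 8 ≥ 5 → met
6. fire-safety inspection 26 days ago vs limit 30 → met
7. unresolved licensing deficiencies 0 ≤ 0 → met
8. emergency drill 325 days ago vs limit 365 → met
9. water-quality test 79 days ago vs limit 120 → met
10. staff background re-check 171 days ago vs limit 180 → met
Not met: 0 of 10

0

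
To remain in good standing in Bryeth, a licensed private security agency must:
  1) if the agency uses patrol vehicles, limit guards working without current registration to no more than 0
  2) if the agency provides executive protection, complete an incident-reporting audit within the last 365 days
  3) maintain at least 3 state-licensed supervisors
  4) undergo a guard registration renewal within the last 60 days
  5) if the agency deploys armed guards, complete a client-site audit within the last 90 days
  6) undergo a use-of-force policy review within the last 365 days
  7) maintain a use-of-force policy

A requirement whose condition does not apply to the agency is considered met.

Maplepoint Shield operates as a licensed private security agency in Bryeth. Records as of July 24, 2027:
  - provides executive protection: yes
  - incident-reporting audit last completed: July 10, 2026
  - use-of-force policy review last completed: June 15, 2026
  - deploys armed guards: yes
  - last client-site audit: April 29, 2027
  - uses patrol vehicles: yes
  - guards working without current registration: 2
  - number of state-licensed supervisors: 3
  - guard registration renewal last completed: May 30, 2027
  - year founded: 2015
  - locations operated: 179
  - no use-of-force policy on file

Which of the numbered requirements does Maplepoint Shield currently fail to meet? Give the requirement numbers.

1. condition 'uses patrol vehicles' holds; guards working without current registration 2 > 0 → not met
2. condition 'provides executive protection' holds; incident-reporting audit 379 days ago vs limit 365 → not met
3. state-licensed supervisors 3 ≥ 3 → met
4. guard registration renewal 55 days ago vs limit 60 → met
5. condition 'deploys armed guards' holds; client-site audit 86 days ago vs limit 90 → met
6. use-of-force policy review 404 days ago vs limit 365 → not met
7. use-of-force policy absent → not met
Not met: 1, 2, 6, 7

1, 2, 6, 7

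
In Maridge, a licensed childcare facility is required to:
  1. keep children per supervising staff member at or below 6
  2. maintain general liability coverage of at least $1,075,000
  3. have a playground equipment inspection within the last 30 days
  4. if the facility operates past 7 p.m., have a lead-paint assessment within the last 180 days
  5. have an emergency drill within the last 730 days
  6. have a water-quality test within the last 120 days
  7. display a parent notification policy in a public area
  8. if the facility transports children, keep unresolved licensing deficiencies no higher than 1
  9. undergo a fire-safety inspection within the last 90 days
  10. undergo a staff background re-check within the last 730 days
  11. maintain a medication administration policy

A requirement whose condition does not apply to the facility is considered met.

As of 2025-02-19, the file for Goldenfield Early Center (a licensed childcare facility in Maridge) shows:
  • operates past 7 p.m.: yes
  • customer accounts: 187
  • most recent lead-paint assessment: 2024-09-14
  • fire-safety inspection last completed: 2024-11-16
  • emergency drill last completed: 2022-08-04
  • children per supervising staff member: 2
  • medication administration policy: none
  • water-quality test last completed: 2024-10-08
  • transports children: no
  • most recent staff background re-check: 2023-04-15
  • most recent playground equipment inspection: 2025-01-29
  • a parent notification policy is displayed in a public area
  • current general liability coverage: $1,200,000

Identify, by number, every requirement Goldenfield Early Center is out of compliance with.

5, 6, 9, 11

1. children per supervising staff member 2 ≤ 6 → met
2. general liability coverage $1,200,000 ≥ $1,075,000 → met
3. playground equipment inspection 21 days ago vs limit 30 → met
4. condition 'operates past 7 p.m.' holds; lead-paint assessment 158 days ago vs limit 180 → met
5. emergency drill 930 days ago vs limit 730 → not met
6. water-quality test 134 days ago vs limit 120 → not met
7. parent notification policy present → met
8. condition 'transports children' does not hold → requirement n/a → met
9. fire-safety inspection 95 days ago vs limit 90 → not met
10. staff background re-check 676 days ago vs limit 730 → met
11. medication administration policy absent → not met
Not met: 5, 6, 9, 11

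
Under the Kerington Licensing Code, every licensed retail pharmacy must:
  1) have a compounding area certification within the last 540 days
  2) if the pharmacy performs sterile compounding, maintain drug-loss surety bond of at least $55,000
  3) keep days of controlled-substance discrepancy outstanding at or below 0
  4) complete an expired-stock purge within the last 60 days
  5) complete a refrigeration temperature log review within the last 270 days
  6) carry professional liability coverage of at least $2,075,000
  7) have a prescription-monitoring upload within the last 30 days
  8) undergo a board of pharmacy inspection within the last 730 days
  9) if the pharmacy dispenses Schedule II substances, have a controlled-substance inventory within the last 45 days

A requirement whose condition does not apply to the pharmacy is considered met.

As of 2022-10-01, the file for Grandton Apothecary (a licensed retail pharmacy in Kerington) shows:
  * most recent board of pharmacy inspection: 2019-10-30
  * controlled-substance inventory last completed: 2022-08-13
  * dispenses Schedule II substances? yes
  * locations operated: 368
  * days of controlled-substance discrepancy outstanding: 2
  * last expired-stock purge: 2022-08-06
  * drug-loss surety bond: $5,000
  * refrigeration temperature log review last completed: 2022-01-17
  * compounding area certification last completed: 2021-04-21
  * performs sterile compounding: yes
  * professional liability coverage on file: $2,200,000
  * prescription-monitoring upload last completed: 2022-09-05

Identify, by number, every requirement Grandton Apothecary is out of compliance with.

1. compounding area certification 528 days ago vs limit 540 → met
2. condition 'performs sterile compounding' holds; drug-loss surety bond $5,000 < $55,000 → not met
3. days of controlled-substance discrepancy outstanding 2 > 0 → not met
4. expired-stock purge 56 days ago vs limit 60 → met
5. refrigeration temperature log review 257 days ago vs limit 270 → met
6. professional liability coverage $2,200,000 ≥ $2,075,000 → met
7. prescription-monitoring upload 26 days ago vs limit 30 → met
8. board of pharmacy inspection 1067 days ago vs limit 730 → not met
9. condition 'dispenses Schedule II substances' holds; controlled-substance inventory 49 days ago vs limit 45 → not met
Not met: 2, 3, 8, 9

2, 3, 8, 9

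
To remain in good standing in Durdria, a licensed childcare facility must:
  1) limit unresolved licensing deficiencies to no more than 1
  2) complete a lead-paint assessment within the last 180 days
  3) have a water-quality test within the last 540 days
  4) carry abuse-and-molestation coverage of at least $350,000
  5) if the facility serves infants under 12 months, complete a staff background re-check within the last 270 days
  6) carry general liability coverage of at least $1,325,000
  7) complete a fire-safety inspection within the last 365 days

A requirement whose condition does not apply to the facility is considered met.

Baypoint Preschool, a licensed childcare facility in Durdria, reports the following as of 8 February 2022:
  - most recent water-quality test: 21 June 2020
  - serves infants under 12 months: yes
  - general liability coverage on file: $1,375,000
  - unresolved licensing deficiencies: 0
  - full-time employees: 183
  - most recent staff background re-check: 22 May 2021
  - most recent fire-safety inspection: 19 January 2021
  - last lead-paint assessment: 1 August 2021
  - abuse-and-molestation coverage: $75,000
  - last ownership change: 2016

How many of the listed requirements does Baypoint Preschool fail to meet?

1. unresolved licensing deficiencies 0 ≤ 1 → met
2. lead-paint assessment 191 days ago vs limit 180 → not met
3. water-quality test 597 days ago vs limit 540 → not met
4. abuse-and-molestation coverage $75,000 < $350,000 → not met
5. condition 'serves infants under 12 months' holds; staff background re-check 262 days ago vs limit 270 → met
6. general liability coverage $1,375,000 ≥ $1,325,000 → met
7. fire-safety inspection 385 days ago vs limit 365 → not met
Not met: 4 of 7

4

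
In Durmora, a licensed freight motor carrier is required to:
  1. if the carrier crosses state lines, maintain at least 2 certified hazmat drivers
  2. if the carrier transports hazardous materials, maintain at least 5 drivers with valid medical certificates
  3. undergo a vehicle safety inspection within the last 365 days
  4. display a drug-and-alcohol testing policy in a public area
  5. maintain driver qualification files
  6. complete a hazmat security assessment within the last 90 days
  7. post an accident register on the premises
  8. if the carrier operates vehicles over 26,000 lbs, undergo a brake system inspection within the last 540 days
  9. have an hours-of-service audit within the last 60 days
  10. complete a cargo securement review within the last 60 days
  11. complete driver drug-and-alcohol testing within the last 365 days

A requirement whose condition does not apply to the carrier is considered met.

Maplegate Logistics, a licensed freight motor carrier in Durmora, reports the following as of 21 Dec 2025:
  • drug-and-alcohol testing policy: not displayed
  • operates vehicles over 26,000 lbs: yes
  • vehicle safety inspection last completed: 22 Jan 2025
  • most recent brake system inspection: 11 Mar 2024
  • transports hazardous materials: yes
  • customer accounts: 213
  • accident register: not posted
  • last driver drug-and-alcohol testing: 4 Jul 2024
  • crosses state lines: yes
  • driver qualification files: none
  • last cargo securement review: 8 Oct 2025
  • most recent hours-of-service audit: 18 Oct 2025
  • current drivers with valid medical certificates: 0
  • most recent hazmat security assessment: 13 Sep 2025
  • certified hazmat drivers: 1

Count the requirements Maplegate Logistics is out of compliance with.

10

1. condition 'crosses state lines' holds; certified hazmat drivers 1 < 2 → not met
2. condition 'transports hazardous materials' holds; drivers with valid medical certificates 0 < 5 → not met
3. vehicle safety inspection 333 days ago vs limit 365 → met
4. drug-and-alcohol testing policy absent → not met
5. driver qualification files absent → not met
6. hazmat security assessment 99 days ago vs limit 90 → not met
7. accident register absent → not met
8. condition 'operates vehicles over 26,000 lbs' holds; brake system inspection 650 days ago vs limit 540 → not met
9. hours-of-service audit 64 days ago vs limit 60 → not met
10. cargo securement review 74 days ago vs limit 60 → not met
11. driver drug-and-alcohol testing 535 days ago vs limit 365 → not met
Not met: 10 of 11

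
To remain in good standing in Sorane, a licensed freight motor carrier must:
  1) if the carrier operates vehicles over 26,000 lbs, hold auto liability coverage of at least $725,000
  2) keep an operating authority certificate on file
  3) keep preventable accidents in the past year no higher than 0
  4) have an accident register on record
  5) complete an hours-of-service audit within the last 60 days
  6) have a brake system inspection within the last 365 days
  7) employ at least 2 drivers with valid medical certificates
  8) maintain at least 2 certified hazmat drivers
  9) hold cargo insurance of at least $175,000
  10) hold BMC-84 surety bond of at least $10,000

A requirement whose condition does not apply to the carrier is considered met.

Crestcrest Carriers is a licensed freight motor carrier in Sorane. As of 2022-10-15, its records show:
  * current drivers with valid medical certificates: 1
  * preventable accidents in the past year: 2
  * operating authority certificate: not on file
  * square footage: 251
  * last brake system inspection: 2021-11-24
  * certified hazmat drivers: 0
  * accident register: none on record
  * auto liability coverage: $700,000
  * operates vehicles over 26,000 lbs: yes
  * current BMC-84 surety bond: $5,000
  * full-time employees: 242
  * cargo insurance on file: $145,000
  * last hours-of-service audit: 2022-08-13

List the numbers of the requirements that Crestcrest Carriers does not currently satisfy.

1. condition 'operates vehicles over 26,000 lbs' holds; auto liability coverage $700,000 < $725,000 → not met
2. operating authority certificate absent → not met
3. preventable accidents in the past year 2 > 0 → not met
4. accident register absent → not met
5. hours-of-service audit 63 days ago vs limit 60 → not met
6. brake system inspection 325 days ago vs limit 365 → met
7. drivers with valid medical certificates 1 < 2 → not met
8. certified hazmat drivers 0 < 2 → not met
9. cargo insurance $145,000 < $175,000 → not met
10. BMC-84 surety bond $5,000 < $10,000 → not met
Not met: 1, 2, 3, 4, 5, 7, 8, 9, 10

1, 2, 3, 4, 5, 7, 8, 9, 10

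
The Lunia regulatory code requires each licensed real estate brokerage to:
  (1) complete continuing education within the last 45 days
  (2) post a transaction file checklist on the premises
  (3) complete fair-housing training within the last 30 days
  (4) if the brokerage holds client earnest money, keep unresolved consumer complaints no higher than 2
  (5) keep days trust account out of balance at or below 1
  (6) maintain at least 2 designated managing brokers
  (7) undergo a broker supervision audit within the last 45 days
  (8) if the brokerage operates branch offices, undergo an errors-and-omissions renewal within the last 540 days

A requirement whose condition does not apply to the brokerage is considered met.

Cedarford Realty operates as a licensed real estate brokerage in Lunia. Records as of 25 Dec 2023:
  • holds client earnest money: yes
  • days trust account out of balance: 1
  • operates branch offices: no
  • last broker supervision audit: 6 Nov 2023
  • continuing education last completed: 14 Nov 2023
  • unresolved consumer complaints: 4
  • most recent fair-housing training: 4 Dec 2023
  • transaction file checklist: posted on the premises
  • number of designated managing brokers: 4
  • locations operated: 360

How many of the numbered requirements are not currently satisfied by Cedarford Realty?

1. continuing education 41 days ago vs limit 45 → met
2. transaction file checklist present → met
3. fair-housing training 21 days ago vs limit 30 → met
4. condition 'holds client earnest money' holds; unresolved consumer complaints 4 > 2 → not met
5. days trust account out of balance 1 ≤ 1 → met
6. designated managing brokers 4 ≥ 2 → met
7. broker supervision audit 49 days ago vs limit 45 → not met
8. condition 'operates branch offices' does not hold → requirement n/a → met
Not met: 2 of 8

2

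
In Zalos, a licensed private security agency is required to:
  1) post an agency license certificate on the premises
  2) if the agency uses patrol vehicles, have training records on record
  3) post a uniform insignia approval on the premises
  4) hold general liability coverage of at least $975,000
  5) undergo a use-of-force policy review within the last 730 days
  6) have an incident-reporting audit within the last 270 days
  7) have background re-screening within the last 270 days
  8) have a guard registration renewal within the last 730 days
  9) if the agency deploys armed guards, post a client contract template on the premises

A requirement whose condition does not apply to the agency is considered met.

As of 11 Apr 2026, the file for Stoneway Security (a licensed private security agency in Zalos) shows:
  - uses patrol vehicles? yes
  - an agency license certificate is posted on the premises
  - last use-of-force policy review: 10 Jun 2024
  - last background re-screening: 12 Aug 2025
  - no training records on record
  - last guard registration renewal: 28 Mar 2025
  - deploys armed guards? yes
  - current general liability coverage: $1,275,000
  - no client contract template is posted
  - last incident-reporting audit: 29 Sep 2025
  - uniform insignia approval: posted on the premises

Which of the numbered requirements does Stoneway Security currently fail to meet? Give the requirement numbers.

1. agency license certificate present → met
2. condition 'uses patrol vehicles' holds; training records absent → not met
3. uniform insignia approval present → met
4. general liability coverage $1,275,000 ≥ $975,000 → met
5. use-of-force policy review 670 days ago vs limit 730 → met
6. incident-reporting audit 194 days ago vs limit 270 → met
7. background re-screening 242 days ago vs limit 270 → met
8. guard registration renewal 379 days ago vs limit 730 → met
9. condition 'deploys armed guards' holds; client contract template absent → not met
Not met: 2, 9

2, 9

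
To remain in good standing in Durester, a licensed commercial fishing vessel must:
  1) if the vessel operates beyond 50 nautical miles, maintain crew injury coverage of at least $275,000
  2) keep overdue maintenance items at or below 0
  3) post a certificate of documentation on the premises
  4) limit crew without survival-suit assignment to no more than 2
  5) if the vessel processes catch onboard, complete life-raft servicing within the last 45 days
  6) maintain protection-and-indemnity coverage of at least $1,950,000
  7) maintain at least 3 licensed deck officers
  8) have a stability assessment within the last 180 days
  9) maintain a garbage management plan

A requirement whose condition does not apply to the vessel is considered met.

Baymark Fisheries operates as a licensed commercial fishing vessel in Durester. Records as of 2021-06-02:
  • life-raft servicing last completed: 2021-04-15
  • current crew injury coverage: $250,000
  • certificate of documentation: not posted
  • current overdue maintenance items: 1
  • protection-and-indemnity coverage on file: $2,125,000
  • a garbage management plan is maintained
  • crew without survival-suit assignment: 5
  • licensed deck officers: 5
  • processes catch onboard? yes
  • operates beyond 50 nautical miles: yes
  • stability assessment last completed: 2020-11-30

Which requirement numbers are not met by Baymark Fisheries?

1, 2, 3, 4, 5, 8

1. condition 'operates beyond 50 nautical miles' holds; crew injury coverage $250,000 < $275,000 → not met
2. overdue maintenance items 1 > 0 → not met
3. certificate of documentation absent → not met
4. crew without survival-suit assignment 5 > 2 → not met
5. condition 'processes catch onboard' holds; life-raft servicing 48 days ago vs limit 45 → not met
6. protection-and-indemnity coverage $2,125,000 ≥ $1,950,000 → met
7. licensed deck officers 5 ≥ 3 → met
8. stability assessment 184 days ago vs limit 180 → not met
9. garbage management plan present → met
Not met: 1, 2, 3, 4, 5, 8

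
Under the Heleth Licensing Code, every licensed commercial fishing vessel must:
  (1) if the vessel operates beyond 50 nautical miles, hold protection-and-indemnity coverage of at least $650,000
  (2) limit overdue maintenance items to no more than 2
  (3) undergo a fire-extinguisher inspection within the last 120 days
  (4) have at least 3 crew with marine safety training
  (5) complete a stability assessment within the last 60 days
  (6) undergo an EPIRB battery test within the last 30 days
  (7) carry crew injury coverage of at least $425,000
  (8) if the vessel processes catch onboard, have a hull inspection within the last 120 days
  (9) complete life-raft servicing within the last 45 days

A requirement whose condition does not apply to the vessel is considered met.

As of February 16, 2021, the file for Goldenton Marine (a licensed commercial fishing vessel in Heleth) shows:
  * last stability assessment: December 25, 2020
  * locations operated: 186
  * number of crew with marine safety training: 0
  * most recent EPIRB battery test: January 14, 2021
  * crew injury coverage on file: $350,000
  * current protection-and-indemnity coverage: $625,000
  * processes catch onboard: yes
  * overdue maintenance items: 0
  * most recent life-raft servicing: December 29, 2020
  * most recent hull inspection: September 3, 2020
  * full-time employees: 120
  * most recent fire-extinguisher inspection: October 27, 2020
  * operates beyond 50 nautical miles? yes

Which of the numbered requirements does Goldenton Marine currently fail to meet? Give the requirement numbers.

1. condition 'operates beyond 50 nautical miles' holds; protection-and-indemnity coverage $625,000 < $650,000 → not met
2. overdue maintenance items 0 ≤ 2 → met
3. fire-extinguisher inspection 112 days ago vs limit 120 → met
4. crew with marine safety training 0 < 3 → not met
5. stability assessment 53 days ago vs limit 60 → met
6. EPIRB battery test 33 days ago vs limit 30 → not met
7. crew injury coverage $350,000 < $425,000 → not met
8. condition 'processes catch onboard' holds; hull inspection 166 days ago vs limit 120 → not met
9. life-raft servicing 49 days ago vs limit 45 → not met
Not met: 1, 4, 6, 7, 8, 9

1, 4, 6, 7, 8, 9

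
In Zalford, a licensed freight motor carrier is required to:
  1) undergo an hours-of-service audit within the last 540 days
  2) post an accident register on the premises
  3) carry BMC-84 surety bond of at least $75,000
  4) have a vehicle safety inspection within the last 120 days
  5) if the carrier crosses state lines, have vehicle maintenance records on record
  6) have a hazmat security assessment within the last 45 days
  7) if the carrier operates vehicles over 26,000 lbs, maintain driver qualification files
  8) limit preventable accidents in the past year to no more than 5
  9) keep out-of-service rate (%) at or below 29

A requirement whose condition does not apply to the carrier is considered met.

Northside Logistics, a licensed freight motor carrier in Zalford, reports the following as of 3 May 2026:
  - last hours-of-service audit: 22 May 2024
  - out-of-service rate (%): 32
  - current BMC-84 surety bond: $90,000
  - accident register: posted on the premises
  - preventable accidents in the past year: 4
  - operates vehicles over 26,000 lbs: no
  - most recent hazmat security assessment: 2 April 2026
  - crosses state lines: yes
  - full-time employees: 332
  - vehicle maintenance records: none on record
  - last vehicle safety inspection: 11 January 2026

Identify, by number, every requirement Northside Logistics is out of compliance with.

1, 5, 9

1. hours-of-service audit 711 days ago vs limit 540 → not met
2. accident register present → met
3. BMC-84 surety bond $90,000 ≥ $75,000 → met
4. vehicle safety inspection 112 days ago vs limit 120 → met
5. condition 'crosses state lines' holds; vehicle maintenance records absent → not met
6. hazmat security assessment 31 days ago vs limit 45 → met
7. condition 'operates vehicles over 26,000 lbs' does not hold → requirement n/a → met
8. preventable accidents in the past year 4 ≤ 5 → met
9. out-of-service rate (%) 32 > 29 → not met
Not met: 1, 5, 9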